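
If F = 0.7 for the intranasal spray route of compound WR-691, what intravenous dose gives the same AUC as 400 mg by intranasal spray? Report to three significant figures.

Systemic exposure from an extravascular dose = F × D_ev, so the equivalent IV dose is F × D_ev.
D_iv = F × D_ev = 0.7 × 400 = 280 mg

D_iv = 280 mg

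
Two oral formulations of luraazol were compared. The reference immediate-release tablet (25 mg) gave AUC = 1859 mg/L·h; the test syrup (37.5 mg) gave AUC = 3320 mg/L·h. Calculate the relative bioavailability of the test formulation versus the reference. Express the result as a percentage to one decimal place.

F_rel = (AUC_test/D_test) / (AUC_ref/D_ref)
      = (3320/37.5) / (1859/25)
      = 88.5333 / 74.36 = 1.1906 = 119.06%

F_rel = 119.1%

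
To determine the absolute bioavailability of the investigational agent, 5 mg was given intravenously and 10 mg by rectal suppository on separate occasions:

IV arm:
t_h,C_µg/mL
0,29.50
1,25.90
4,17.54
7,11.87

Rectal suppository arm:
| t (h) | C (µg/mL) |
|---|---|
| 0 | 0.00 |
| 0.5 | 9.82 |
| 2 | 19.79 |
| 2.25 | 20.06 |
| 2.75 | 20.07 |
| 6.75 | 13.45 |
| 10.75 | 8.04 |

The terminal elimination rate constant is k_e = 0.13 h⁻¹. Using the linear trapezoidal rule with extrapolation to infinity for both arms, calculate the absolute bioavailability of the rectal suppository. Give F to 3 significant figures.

F = 0.463

Trapezoidal AUC_0→7 (IV):
  [0→1]: (29.50+25.90)/2 × 1 = 27.7
  [1→4]: (25.90+17.54)/2 × 3 = 65.16
  [4→7]: (17.54+11.87)/2 × 3 = 44.115
  Sum = 136.975 µg/mL·h
IV tail: 11.87/0.13 = 91.308; AUC_iv,0→∞ = 136.975 + 91.308 = 228.283 µg/mL·h
Trapezoidal AUC_0→10.75 (rectal suppository):
  [0→0.5]: (0.00+9.82)/2 × 0.5 = 2.455
  [0.5→2]: (9.82+19.79)/2 × 1.5 = 22.2075
  [2→2.25]: (19.79+20.06)/2 × 0.25 = 4.98125
  [2.25→2.75]: (20.06+20.07)/2 × 0.5 = 10.0325
  [2.75→6.75]: (20.07+13.45)/2 × 4 = 67.04
  [6.75→10.75]: (13.45+8.04)/2 × 4 = 42.98
  Sum = 149.69625 µg/mL·h
rectal suppository tail: 8.04/0.13 = 61.846; AUC_ev,0→∞ = 149.69625 + 61.846 = 211.54225 µg/mL·h
F = (AUC_ev/D_ev)/(AUC_iv/D_iv) = (211.54225/10)/(228.283/5) = 21.154225/45.6566 = 0.4633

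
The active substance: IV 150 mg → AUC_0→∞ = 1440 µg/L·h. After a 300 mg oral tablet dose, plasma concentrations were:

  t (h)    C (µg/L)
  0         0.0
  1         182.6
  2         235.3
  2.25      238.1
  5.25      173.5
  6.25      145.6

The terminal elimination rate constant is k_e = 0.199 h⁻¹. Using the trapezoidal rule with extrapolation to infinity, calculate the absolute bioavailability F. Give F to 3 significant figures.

Trapezoidal AUC_0→6.25 (oral tablet):
  [0→1]: (0.0+182.6)/2 × 1 = 91.3
  [1→2]: (182.6+235.3)/2 × 1 = 208.95
  [2→2.25]: (235.3+238.1)/2 × 0.25 = 59.175
  [2.25→5.25]: (238.1+173.5)/2 × 3 = 617.4
  [5.25→6.25]: (173.5+145.6)/2 × 1 = 159.55
  Sum = 1136.375 µg/L·h
Tail: C_last/k_e = 145.6/0.199 = 731.658
AUC_0→∞ (oral tablet) = 1136.375 + 731.658 = 1868.033 µg/L·h
F = (AUC_ev/D_ev)/(AUC_iv/D_iv) = (1868.033/300)/(1440/150) = 6.22678/9.6 = 0.6486

F = 0.649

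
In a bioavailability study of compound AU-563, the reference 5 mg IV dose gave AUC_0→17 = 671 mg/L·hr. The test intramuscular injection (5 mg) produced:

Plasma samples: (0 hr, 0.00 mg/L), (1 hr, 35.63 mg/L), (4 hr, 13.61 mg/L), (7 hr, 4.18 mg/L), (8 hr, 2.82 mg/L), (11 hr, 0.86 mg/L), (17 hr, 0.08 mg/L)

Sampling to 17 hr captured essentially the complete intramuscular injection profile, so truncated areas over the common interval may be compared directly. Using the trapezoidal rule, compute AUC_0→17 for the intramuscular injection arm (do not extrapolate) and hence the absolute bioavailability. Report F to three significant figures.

Trapezoidal AUC_0→17 (intramuscular injection):
  [0→1]: (0.00+35.63)/2 × 1 = 17.815
  [1→4]: (35.63+13.61)/2 × 3 = 73.86
  [4→7]: (13.61+4.18)/2 × 3 = 26.685
  [7→8]: (4.18+2.82)/2 × 1 = 3.5
  [8→11]: (2.82+0.86)/2 × 3 = 5.52
  [11→17]: (0.86+0.08)/2 × 6 = 2.82
  Sum = 130.2 mg/L·hr
F = (AUC_ev/D_ev)/(AUC_iv/D_iv) = (130.2/5)/(671/5) = 26.04/134.2 = 0.1940

F = 0.194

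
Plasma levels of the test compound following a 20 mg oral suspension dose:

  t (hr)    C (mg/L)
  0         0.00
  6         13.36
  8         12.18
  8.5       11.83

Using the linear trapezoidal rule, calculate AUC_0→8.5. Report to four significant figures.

AUC = 71.62 mg/L·hr

Trapezoidal AUC_0→8.5:
  [0→6]: (0.00+13.36)/2 × 6 = 40.08
  [6→8]: (13.36+12.18)/2 × 2 = 25.54
  [8→8.5]: (12.18+11.83)/2 × 0.5 = 6.0025
  Sum = 71.6225 mg/L·hr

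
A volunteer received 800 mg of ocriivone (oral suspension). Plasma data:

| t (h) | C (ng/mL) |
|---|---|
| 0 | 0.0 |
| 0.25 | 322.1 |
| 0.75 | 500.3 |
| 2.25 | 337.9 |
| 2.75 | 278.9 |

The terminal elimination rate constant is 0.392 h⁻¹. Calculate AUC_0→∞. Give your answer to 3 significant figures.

AUC = 1740 ng/mL·h

Trapezoidal AUC_0→2.75:
  [0→0.25]: (0.0+322.1)/2 × 0.25 = 40.2625
  [0.25→0.75]: (322.1+500.3)/2 × 0.5 = 205.6
  [0.75→2.25]: (500.3+337.9)/2 × 1.5 = 628.65
  [2.25→2.75]: (337.9+278.9)/2 × 0.5 = 154.2
  Sum = 1028.7125 ng/mL·h
Extrapolated tail: C_last / k_e = 278.9 / 0.392 = 711.480
AUC_0→∞ = 1028.7125 + 711.480 = 1740.1925 ng/mL·h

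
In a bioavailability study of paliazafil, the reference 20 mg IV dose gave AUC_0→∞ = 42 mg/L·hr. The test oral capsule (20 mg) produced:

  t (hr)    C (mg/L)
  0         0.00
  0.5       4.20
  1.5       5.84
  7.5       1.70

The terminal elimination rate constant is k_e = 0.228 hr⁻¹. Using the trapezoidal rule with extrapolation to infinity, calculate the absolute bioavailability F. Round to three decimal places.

Trapezoidal AUC_0→7.5 (oral capsule):
  [0→0.5]: (0.00+4.20)/2 × 0.5 = 1.05
  [0.5→1.5]: (4.20+5.84)/2 × 1 = 5.02
  [1.5→7.5]: (5.84+1.70)/2 × 6 = 22.62
  Sum = 28.69 mg/L·hr
Tail: C_last/k_e = 1.70/0.228 = 7.456
AUC_0→∞ (oral capsule) = 28.69 + 7.456 = 36.146 mg/L·hr
F = (AUC_ev/D_ev)/(AUC_iv/D_iv) = (36.146/20)/(42/20) = 1.8073/2.1 = 0.8606

F = 0.861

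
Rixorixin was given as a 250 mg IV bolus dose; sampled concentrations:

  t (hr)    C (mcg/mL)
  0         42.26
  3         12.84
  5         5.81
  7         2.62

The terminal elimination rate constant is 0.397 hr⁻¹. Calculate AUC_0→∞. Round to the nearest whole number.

AUC = 116 mcg/mL·hr

Trapezoidal AUC_0→7:
  [0→3]: (42.26+12.84)/2 × 3 = 82.65
  [3→5]: (12.84+5.81)/2 × 2 = 18.65
  [5→7]: (5.81+2.62)/2 × 2 = 8.43
  Sum = 109.73 mcg/mL·hr
Extrapolated tail: C_last / k_e = 2.62 / 0.397 = 6.599
AUC_0→∞ = 109.73 + 6.599 = 116.329 mcg/mL·hr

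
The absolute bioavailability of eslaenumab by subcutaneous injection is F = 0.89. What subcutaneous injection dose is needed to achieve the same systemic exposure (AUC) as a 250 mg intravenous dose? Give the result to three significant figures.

D_subcutaneous = 281 mg

For equal systemic exposure: F × D_ev = D_iv
D_ev = D_iv / F = 250 / 0.89 = 280.899 mg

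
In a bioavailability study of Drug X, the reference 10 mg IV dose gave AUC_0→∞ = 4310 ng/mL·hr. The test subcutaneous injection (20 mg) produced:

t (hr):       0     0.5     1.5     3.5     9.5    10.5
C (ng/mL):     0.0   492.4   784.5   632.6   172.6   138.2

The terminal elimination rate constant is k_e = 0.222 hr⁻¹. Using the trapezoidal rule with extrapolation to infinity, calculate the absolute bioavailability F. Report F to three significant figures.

Trapezoidal AUC_0→10.5 (subcutaneous injection):
  [0→0.5]: (0.0+492.4)/2 × 0.5 = 123.1
  [0.5→1.5]: (492.4+784.5)/2 × 1 = 638.45
  [1.5→3.5]: (784.5+632.6)/2 × 2 = 1417.1
  [3.5→9.5]: (632.6+172.6)/2 × 6 = 2415.6
  [9.5→10.5]: (172.6+138.2)/2 × 1 = 155.4
  Sum = 4749.65 ng/mL·hr
Tail: C_last/k_e = 138.2/0.222 = 622.523
AUC_0→∞ (subcutaneous injection) = 4749.65 + 622.523 = 5372.173 ng/mL·hr
F = (AUC_ev/D_ev)/(AUC_iv/D_iv) = (5372.173/20)/(4310/10) = 268.60865/431 = 0.6232

F = 0.623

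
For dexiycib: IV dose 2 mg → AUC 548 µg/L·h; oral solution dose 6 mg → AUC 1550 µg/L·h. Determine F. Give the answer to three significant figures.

F = 0.943

F = (AUC_ev / D_ev) / (AUC_iv / D_iv)
  = (1550/6) / (548/2)
  = 258.333 / 274 = 0.9428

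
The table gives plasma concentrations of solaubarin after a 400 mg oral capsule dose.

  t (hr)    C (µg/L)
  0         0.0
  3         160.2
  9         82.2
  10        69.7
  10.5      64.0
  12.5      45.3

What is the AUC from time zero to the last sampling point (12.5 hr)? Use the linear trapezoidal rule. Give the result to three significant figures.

AUC = 1190 µg/L·hr

Trapezoidal AUC_0→12.5:
  [0→3]: (0.0+160.2)/2 × 3 = 240.3
  [3→9]: (160.2+82.2)/2 × 6 = 727.2
  [9→10]: (82.2+69.7)/2 × 1 = 75.95
  [10→10.5]: (69.7+64.0)/2 × 0.5 = 33.425
  [10.5→12.5]: (64.0+45.3)/2 × 2 = 109.3
  Sum = 1186.175 µg/L·hr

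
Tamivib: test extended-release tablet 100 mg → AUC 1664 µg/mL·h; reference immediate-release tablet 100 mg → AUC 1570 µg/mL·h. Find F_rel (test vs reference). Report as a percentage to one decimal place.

F_rel = (AUC_test/D_test) / (AUC_ref/D_ref)
      = (1664/100) / (1570/100)
      = 16.64 / 15.7 = 1.0599 = 105.99%

F_rel = 106.0%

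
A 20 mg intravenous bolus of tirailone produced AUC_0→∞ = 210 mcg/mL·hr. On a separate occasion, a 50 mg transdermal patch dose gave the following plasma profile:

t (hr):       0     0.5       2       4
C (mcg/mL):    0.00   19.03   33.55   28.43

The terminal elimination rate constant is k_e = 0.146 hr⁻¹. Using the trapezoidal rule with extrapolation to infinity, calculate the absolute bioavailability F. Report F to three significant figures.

Trapezoidal AUC_0→4 (transdermal patch):
  [0→0.5]: (0.00+19.03)/2 × 0.5 = 4.7575
  [0.5→2]: (19.03+33.55)/2 × 1.5 = 39.435
  [2→4]: (33.55+28.43)/2 × 2 = 61.98
  Sum = 106.1725 mcg/mL·hr
Tail: C_last/k_e = 28.43/0.146 = 194.726
AUC_0→∞ (transdermal patch) = 106.1725 + 194.726 = 300.8985 mcg/mL·hr
F = (AUC_ev/D_ev)/(AUC_iv/D_iv) = (300.8985/50)/(210/20) = 6.01797/10.5 = 0.5731

F = 0.573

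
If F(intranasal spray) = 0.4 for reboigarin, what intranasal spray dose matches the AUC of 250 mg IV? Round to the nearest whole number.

For equal systemic exposure: F × D_ev = D_iv
D_ev = D_iv / F = 250 / 0.4 = 625 mg

D_intranasal = 625 mg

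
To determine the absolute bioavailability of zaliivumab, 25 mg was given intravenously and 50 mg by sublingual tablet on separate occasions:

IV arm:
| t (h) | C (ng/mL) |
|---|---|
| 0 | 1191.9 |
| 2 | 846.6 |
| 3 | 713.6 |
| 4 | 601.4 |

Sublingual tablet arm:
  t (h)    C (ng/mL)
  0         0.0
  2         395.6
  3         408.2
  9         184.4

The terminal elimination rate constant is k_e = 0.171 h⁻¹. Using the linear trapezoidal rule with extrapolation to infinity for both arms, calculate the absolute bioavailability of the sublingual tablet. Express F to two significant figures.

F = 0.26

Trapezoidal AUC_0→4 (IV):
  [0→2]: (1191.9+846.6)/2 × 2 = 2038.5
  [2→3]: (846.6+713.6)/2 × 1 = 780.1
  [3→4]: (713.6+601.4)/2 × 1 = 657.5
  Sum = 3476.1 ng/mL·h
IV tail: 601.4/0.171 = 3516.959; AUC_iv,0→∞ = 3476.1 + 3516.959 = 6993.059 ng/mL·h
Trapezoidal AUC_0→9 (sublingual tablet):
  [0→2]: (0.0+395.6)/2 × 2 = 395.6
  [2→3]: (395.6+408.2)/2 × 1 = 401.9
  [3→9]: (408.2+184.4)/2 × 6 = 1777.8
  Sum = 2575.3 ng/mL·h
sublingual tablet tail: 184.4/0.171 = 1078.363; AUC_ev,0→∞ = 2575.3 + 1078.363 = 3653.663 ng/mL·h
F = (AUC_ev/D_ev)/(AUC_iv/D_iv) = (3653.663/50)/(6993.059/25) = 73.07326/279.72236 = 0.2612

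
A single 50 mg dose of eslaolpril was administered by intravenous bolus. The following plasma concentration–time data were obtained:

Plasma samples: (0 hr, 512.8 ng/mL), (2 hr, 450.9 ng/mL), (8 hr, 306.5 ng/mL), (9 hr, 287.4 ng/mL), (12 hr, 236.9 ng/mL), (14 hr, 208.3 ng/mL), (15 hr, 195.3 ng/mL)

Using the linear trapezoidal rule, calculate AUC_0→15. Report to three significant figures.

Trapezoidal AUC_0→15:
  [0→2]: (512.8+450.9)/2 × 2 = 963.7
  [2→8]: (450.9+306.5)/2 × 6 = 2272.2
  [8→9]: (306.5+287.4)/2 × 1 = 296.95
  [9→12]: (287.4+236.9)/2 × 3 = 786.45
  [12→14]: (236.9+208.3)/2 × 2 = 445.2
  [14→15]: (208.3+195.3)/2 × 1 = 201.8
  Sum = 4966.3 ng/mL·hr

AUC = 4970 ng/mL·hr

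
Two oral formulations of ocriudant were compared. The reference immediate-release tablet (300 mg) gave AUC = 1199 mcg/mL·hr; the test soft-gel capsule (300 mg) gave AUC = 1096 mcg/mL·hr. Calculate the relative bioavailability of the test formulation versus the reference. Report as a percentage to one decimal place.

F_rel = 91.4%

F_rel = (AUC_test/D_test) / (AUC_ref/D_ref)
      = (1096/300) / (1199/300)
      = 3.65333 / 3.99667 = 0.9141 = 91.41%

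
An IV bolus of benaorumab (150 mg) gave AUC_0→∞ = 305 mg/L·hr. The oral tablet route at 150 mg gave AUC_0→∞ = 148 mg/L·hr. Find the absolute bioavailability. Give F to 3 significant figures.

F = 0.485

F = (AUC_ev / D_ev) / (AUC_iv / D_iv)
  = (148/150) / (305/150)
  = 0.986667 / 2.03333 = 0.4852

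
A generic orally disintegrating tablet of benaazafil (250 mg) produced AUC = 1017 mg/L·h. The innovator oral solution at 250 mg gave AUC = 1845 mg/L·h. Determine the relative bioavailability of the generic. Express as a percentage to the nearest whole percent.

F_rel = 55%

F_rel = (AUC_test/D_test) / (AUC_ref/D_ref)
      = (1017/250) / (1845/250)
      = 4.068 / 7.38 = 0.5512 = 55.12%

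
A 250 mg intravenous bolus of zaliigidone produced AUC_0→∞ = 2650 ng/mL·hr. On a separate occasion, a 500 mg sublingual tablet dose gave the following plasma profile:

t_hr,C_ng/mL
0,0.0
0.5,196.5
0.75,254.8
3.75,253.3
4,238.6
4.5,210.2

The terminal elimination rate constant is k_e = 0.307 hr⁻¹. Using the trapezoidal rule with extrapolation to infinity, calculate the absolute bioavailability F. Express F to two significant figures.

Trapezoidal AUC_0→4.5 (sublingual tablet):
  [0→0.5]: (0.0+196.5)/2 × 0.5 = 49.125
  [0.5→0.75]: (196.5+254.8)/2 × 0.25 = 56.4125
  [0.75→3.75]: (254.8+253.3)/2 × 3 = 762.15
  [3.75→4]: (253.3+238.6)/2 × 0.25 = 61.4875
  [4→4.5]: (238.6+210.2)/2 × 0.5 = 112.2
  Sum = 1041.375 ng/mL·hr
Tail: C_last/k_e = 210.2/0.307 = 684.691
AUC_0→∞ (sublingual tablet) = 1041.375 + 684.691 = 1726.066 ng/mL·hr
F = (AUC_ev/D_ev)/(AUC_iv/D_iv) = (1726.066/500)/(2650/250) = 3.452132/10.6 = 0.3257

F = 0.33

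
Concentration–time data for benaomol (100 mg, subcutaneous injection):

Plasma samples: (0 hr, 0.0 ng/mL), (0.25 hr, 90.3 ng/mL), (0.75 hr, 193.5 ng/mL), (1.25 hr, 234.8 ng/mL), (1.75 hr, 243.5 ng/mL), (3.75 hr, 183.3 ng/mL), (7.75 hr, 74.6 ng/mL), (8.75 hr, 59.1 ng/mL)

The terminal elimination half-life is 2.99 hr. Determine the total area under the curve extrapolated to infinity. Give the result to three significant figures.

AUC = 1570 ng/mL·hr

Trapezoidal AUC_0→8.75:
  [0→0.25]: (0.0+90.3)/2 × 0.25 = 11.2875
  [0.25→0.75]: (90.3+193.5)/2 × 0.5 = 70.95
  [0.75→1.25]: (193.5+234.8)/2 × 0.5 = 107.075
  [1.25→1.75]: (234.8+243.5)/2 × 0.5 = 119.575
  [1.75→3.75]: (243.5+183.3)/2 × 2 = 426.8
  [3.75→7.75]: (183.3+74.6)/2 × 4 = 515.8
  [7.75→8.75]: (74.6+59.1)/2 × 1 = 66.85
  Sum = 1318.3375 ng/mL·hr
k_e = ln2 / t½ = 0.693147 / 2.99 = 0.2318 hr^-1
Extrapolated tail: C_last / k_e = 59.1 / 0.2318 = 254.961
AUC_0→∞ = 1318.3375 + 254.961 = 1573.2985 ng/mL·hr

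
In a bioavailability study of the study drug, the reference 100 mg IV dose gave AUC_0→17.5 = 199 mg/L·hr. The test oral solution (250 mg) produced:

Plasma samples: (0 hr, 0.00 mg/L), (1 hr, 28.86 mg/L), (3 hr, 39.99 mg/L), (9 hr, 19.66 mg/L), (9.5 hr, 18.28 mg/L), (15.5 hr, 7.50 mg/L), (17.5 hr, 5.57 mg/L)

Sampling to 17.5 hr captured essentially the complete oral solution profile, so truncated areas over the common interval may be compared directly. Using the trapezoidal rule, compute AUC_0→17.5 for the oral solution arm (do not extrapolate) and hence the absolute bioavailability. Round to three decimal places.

Trapezoidal AUC_0→17.5 (oral solution):
  [0→1]: (0.00+28.86)/2 × 1 = 14.43
  [1→3]: (28.86+39.99)/2 × 2 = 68.85
  [3→9]: (39.99+19.66)/2 × 6 = 178.95
  [9→9.5]: (19.66+18.28)/2 × 0.5 = 9.485
  [9.5→15.5]: (18.28+7.50)/2 × 6 = 77.34
  [15.5→17.5]: (7.50+5.57)/2 × 2 = 13.07
  Sum = 362.125 mg/L·hr
F = (AUC_ev/D_ev)/(AUC_iv/D_iv) = (362.125/250)/(199/100) = 1.4485/1.99 = 0.7279

F = 0.728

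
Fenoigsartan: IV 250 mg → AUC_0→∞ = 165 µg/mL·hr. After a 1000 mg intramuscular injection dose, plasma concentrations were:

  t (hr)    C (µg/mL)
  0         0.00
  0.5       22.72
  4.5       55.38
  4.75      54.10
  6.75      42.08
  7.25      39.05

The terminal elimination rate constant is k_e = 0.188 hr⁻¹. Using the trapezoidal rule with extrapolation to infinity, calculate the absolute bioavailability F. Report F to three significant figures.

F = 0.757

Trapezoidal AUC_0→7.25 (intramuscular injection):
  [0→0.5]: (0.00+22.72)/2 × 0.5 = 5.68
  [0.5→4.5]: (22.72+55.38)/2 × 4 = 156.2
  [4.5→4.75]: (55.38+54.10)/2 × 0.25 = 13.685
  [4.75→6.75]: (54.10+42.08)/2 × 2 = 96.18
  [6.75→7.25]: (42.08+39.05)/2 × 0.5 = 20.2825
  Sum = 292.0275 µg/mL·hr
Tail: C_last/k_e = 39.05/0.188 = 207.713
AUC_0→∞ (intramuscular injection) = 292.0275 + 207.713 = 499.7405 µg/mL·hr
F = (AUC_ev/D_ev)/(AUC_iv/D_iv) = (499.7405/1000)/(165/250) = 0.4997405/0.66 = 0.7572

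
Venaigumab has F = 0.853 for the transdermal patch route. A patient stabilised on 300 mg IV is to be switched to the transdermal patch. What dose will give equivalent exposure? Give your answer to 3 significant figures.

For equal systemic exposure: F × D_ev = D_iv
D_ev = D_iv / F = 300 / 0.853 = 351.7 mg

D_transdermal = 352 mg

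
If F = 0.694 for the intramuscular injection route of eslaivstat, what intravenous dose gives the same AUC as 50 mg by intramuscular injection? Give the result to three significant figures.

Systemic exposure from an extravascular dose = F × D_ev, so the equivalent IV dose is F × D_ev.
D_iv = F × D_ev = 0.694 × 50 = 34.7 mg

D_iv = 34.7 mg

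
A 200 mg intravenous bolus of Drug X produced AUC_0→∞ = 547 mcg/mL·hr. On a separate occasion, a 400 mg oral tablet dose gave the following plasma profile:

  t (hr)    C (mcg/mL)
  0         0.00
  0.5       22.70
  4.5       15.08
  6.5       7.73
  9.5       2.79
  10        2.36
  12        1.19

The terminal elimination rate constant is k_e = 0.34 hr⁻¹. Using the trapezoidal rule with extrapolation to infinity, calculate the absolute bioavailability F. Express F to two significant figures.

Trapezoidal AUC_0→12 (oral tablet):
  [0→0.5]: (0.00+22.70)/2 × 0.5 = 5.675
  [0.5→4.5]: (22.70+15.08)/2 × 4 = 75.56
  [4.5→6.5]: (15.08+7.73)/2 × 2 = 22.81
  [6.5→9.5]: (7.73+2.79)/2 × 3 = 15.78
  [9.5→10]: (2.79+2.36)/2 × 0.5 = 1.2875
  [10→12]: (2.36+1.19)/2 × 2 = 3.55
  Sum = 124.6625 mcg/mL·hr
Tail: C_last/k_e = 1.19/0.34 = 3.500
AUC_0→∞ (oral tablet) = 124.6625 + 3.500 = 128.1625 mcg/mL·hr
F = (AUC_ev/D_ev)/(AUC_iv/D_iv) = (128.1625/400)/(547/200) = 0.32040625/2.735 = 0.1172

F = 0.12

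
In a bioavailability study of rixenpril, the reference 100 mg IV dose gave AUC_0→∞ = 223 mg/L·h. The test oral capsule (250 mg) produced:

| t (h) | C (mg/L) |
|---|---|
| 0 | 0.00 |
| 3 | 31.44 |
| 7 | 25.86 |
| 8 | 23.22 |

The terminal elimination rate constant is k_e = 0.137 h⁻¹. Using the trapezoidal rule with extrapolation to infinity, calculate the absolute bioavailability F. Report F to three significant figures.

Trapezoidal AUC_0→8 (oral capsule):
  [0→3]: (0.00+31.44)/2 × 3 = 47.16
  [3→7]: (31.44+25.86)/2 × 4 = 114.6
  [7→8]: (25.86+23.22)/2 × 1 = 24.54
  Sum = 186.3 mg/L·h
Tail: C_last/k_e = 23.22/0.137 = 169.489
AUC_0→∞ (oral capsule) = 186.3 + 169.489 = 355.789 mg/L·h
F = (AUC_ev/D_ev)/(AUC_iv/D_iv) = (355.789/250)/(223/100) = 1.423156/2.23 = 0.6382

F = 0.638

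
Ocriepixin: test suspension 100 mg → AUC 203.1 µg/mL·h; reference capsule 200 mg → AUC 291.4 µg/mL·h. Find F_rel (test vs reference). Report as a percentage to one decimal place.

F_rel = (AUC_test/D_test) / (AUC_ref/D_ref)
      = (203.1/100) / (291.4/200)
      = 2.031 / 1.457 = 1.3940 = 139.40%

F_rel = 139.4%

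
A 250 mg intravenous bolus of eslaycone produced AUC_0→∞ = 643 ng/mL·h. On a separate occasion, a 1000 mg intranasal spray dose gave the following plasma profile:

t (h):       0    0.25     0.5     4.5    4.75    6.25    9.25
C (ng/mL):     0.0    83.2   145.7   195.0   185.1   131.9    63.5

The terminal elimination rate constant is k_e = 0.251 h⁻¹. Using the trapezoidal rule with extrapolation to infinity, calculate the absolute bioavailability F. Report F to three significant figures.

Trapezoidal AUC_0→9.25 (intranasal spray):
  [0→0.25]: (0.0+83.2)/2 × 0.25 = 10.4
  [0.25→0.5]: (83.2+145.7)/2 × 0.25 = 28.6125
  [0.5→4.5]: (145.7+195.0)/2 × 4 = 681.4
  [4.5→4.75]: (195.0+185.1)/2 × 0.25 = 47.5125
  [4.75→6.25]: (185.1+131.9)/2 × 1.5 = 237.75
  [6.25→9.25]: (131.9+63.5)/2 × 3 = 293.1
  Sum = 1298.775 ng/mL·h
Tail: C_last/k_e = 63.5/0.251 = 252.988
AUC_0→∞ (intranasal spray) = 1298.775 + 252.988 = 1551.763 ng/mL·h
F = (AUC_ev/D_ev)/(AUC_iv/D_iv) = (1551.763/1000)/(643/250) = 1.551763/2.572 = 0.6033

F = 0.603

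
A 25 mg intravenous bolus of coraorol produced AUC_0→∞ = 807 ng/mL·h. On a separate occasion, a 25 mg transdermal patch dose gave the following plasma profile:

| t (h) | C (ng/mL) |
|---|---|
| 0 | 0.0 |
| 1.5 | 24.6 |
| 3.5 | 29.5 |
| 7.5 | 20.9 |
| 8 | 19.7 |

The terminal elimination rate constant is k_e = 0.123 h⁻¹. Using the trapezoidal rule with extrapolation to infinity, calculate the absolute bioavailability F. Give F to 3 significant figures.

Trapezoidal AUC_0→8 (transdermal patch):
  [0→1.5]: (0.0+24.6)/2 × 1.5 = 18.45
  [1.5→3.5]: (24.6+29.5)/2 × 2 = 54.1
  [3.5→7.5]: (29.5+20.9)/2 × 4 = 100.8
  [7.5→8]: (20.9+19.7)/2 × 0.5 = 10.15
  Sum = 183.5 ng/mL·h
Tail: C_last/k_e = 19.7/0.123 = 160.163
AUC_0→∞ (transdermal patch) = 183.5 + 160.163 = 343.663 ng/mL·h
F = (AUC_ev/D_ev)/(AUC_iv/D_iv) = (343.663/25)/(807/25) = 13.74652/32.28 = 0.4259

F = 0.426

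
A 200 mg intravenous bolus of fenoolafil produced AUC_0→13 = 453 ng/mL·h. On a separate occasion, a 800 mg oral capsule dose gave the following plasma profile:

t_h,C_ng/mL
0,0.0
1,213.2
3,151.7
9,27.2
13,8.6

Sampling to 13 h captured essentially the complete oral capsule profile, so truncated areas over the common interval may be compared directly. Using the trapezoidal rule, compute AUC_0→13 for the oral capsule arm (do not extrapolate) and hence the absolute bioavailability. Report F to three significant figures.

F = 0.596

Trapezoidal AUC_0→13 (oral capsule):
  [0→1]: (0.0+213.2)/2 × 1 = 106.6
  [1→3]: (213.2+151.7)/2 × 2 = 364.9
  [3→9]: (151.7+27.2)/2 × 6 = 536.7
  [9→13]: (27.2+8.6)/2 × 4 = 71.6
  Sum = 1079.8 ng/mL·h
F = (AUC_ev/D_ev)/(AUC_iv/D_iv) = (1079.8/800)/(453/200) = 1.34975/2.265 = 0.5959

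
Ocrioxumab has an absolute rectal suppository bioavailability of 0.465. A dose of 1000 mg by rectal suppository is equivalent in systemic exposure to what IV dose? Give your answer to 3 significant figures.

Systemic exposure from an extravascular dose = F × D_ev, so the equivalent IV dose is F × D_ev.
D_iv = F × D_ev = 0.465 × 1000 = 465 mg

D_iv = 465 mg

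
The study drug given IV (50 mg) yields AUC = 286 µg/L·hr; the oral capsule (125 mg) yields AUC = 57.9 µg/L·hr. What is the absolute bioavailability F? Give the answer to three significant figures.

F = (AUC_ev / D_ev) / (AUC_iv / D_iv)
  = (57.9/125) / (286/50)
  = 0.4632 / 5.72 = 0.0810

F = 0.0810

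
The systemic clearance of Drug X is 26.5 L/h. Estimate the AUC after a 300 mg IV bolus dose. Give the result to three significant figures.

AUC = 11.3 mg/L·h

AUC_0→∞ = Dose_iv / CL
        = 300 / 26.5 = 11.3208 mg/L·h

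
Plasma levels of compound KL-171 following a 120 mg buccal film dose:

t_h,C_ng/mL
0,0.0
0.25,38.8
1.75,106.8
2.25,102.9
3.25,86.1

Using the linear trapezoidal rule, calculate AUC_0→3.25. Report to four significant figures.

AUC = 261.0 ng/mL·h

Trapezoidal AUC_0→3.25:
  [0→0.25]: (0.0+38.8)/2 × 0.25 = 4.85
  [0.25→1.75]: (38.8+106.8)/2 × 1.5 = 109.2
  [1.75→2.25]: (106.8+102.9)/2 × 0.5 = 52.425
  [2.25→3.25]: (102.9+86.1)/2 × 1 = 94.5
  Sum = 260.975 ng/mL·h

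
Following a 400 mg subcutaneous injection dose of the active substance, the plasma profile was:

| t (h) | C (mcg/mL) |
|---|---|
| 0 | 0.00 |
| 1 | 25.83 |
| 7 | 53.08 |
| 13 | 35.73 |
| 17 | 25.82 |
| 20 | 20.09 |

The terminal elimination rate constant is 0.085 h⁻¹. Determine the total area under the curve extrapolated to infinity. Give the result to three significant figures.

Trapezoidal AUC_0→20:
  [0→1]: (0.00+25.83)/2 × 1 = 12.915
  [1→7]: (25.83+53.08)/2 × 6 = 236.73
  [7→13]: (53.08+35.73)/2 × 6 = 266.43
  [13→17]: (35.73+25.82)/2 × 4 = 123.1
  [17→20]: (25.82+20.09)/2 × 3 = 68.865
  Sum = 708.04 mcg/mL·h
Extrapolated tail: C_last / k_e = 20.09 / 0.085 = 236.353
AUC_0→∞ = 708.04 + 236.353 = 944.393 mcg/mL·h

AUC = 944 mcg/mL·h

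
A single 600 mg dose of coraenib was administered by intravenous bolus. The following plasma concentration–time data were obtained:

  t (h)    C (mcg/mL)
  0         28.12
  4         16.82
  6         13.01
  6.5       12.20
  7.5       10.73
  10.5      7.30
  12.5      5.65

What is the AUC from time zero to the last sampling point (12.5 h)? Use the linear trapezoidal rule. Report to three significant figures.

Trapezoidal AUC_0→12.5:
  [0→4]: (28.12+16.82)/2 × 4 = 89.88
  [4→6]: (16.82+13.01)/2 × 2 = 29.83
  [6→6.5]: (13.01+12.20)/2 × 0.5 = 6.3025
  [6.5→7.5]: (12.20+10.73)/2 × 1 = 11.465
  [7.5→10.5]: (10.73+7.30)/2 × 3 = 27.045
  [10.5→12.5]: (7.30+5.65)/2 × 2 = 12.95
  Sum = 177.4725 mcg/mL·h

AUC = 177 mcg/mL·h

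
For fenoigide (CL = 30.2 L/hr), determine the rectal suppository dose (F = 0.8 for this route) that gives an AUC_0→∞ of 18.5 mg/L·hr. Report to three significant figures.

Dose = CL × AUC_0→∞ / F
     = 30.2 × 18.5 / 0.8 = 698.375 mg

Dose = 698 mg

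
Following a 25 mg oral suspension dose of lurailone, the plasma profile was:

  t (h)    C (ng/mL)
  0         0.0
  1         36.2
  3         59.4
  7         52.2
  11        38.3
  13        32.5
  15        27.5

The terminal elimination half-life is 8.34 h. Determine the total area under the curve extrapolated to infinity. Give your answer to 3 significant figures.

Trapezoidal AUC_0→15:
  [0→1]: (0.0+36.2)/2 × 1 = 18.1
  [1→3]: (36.2+59.4)/2 × 2 = 95.6
  [3→7]: (59.4+52.2)/2 × 4 = 223.2
  [7→11]: (52.2+38.3)/2 × 4 = 181.0
  [11→13]: (38.3+32.5)/2 × 2 = 70.8
  [13→15]: (32.5+27.5)/2 × 2 = 60.0
  Sum = 648.7 ng/mL·h
k_e = ln2 / t½ = 0.693147 / 8.34 = 0.0831 h^-1
Extrapolated tail: C_last / k_e = 27.5 / 0.0831 = 330.927
AUC_0→∞ = 648.7 + 330.927 = 979.627 ng/mL·h

AUC = 980 ng/mL·h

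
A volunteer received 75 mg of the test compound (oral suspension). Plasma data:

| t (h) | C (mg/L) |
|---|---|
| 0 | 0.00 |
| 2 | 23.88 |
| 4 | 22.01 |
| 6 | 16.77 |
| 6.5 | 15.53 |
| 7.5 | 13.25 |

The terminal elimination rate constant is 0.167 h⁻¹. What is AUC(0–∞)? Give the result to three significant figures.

Trapezoidal AUC_0→7.5:
  [0→2]: (0.00+23.88)/2 × 2 = 23.88
  [2→4]: (23.88+22.01)/2 × 2 = 45.89
  [4→6]: (22.01+16.77)/2 × 2 = 38.78
  [6→6.5]: (16.77+15.53)/2 × 0.5 = 8.075
  [6.5→7.5]: (15.53+13.25)/2 × 1 = 14.39
  Sum = 131.015 mg/L·h
Extrapolated tail: C_last / k_e = 13.25 / 0.167 = 79.341
AUC_0→∞ = 131.015 + 79.341 = 210.356 mg/L·h

AUC = 210 mg/L·h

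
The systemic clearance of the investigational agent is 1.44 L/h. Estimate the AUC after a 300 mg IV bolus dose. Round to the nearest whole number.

AUC = 208 mg/L·h

AUC_0→∞ = Dose_iv / CL
        = 300 / 1.44 = 208.333 mg/L·h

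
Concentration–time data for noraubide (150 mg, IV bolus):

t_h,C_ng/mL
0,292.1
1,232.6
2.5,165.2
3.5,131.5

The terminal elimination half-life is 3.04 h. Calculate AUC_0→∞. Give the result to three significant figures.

Trapezoidal AUC_0→3.5:
  [0→1]: (292.1+232.6)/2 × 1 = 262.35
  [1→2.5]: (232.6+165.2)/2 × 1.5 = 298.35
  [2.5→3.5]: (165.2+131.5)/2 × 1 = 148.35
  Sum = 709.05 ng/mL·h
k_e = ln2 / t½ = 0.693147 / 3.04 = 0.2280 h^-1
Extrapolated tail: C_last / k_e = 131.5 / 0.228 = 576.754
AUC_0→∞ = 709.05 + 576.754 = 1285.804 ng/mL·h

AUC = 1290 ng/mL·h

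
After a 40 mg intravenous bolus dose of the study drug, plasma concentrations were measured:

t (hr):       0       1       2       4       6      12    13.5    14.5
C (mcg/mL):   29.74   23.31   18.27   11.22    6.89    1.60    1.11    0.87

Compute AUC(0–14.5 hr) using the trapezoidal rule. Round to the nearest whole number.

Trapezoidal AUC_0→14.5:
  [0→1]: (29.74+23.31)/2 × 1 = 26.525
  [1→2]: (23.31+18.27)/2 × 1 = 20.79
  [2→4]: (18.27+11.22)/2 × 2 = 29.49
  [4→6]: (11.22+6.89)/2 × 2 = 18.11
  [6→12]: (6.89+1.60)/2 × 6 = 25.47
  [12→13.5]: (1.60+1.11)/2 × 1.5 = 2.0325
  [13.5→14.5]: (1.11+0.87)/2 × 1 = 0.99
  Sum = 123.4075 mcg/mL·hr

AUC = 123 mcg/mL·hr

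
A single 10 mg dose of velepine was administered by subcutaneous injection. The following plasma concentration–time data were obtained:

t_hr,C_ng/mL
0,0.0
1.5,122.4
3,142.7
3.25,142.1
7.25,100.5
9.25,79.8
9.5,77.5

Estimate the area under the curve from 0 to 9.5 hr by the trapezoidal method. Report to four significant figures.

Trapezoidal AUC_0→9.5:
  [0→1.5]: (0.0+122.4)/2 × 1.5 = 91.8
  [1.5→3]: (122.4+142.7)/2 × 1.5 = 198.825
  [3→3.25]: (142.7+142.1)/2 × 0.25 = 35.6
  [3.25→7.25]: (142.1+100.5)/2 × 4 = 485.2
  [7.25→9.25]: (100.5+79.8)/2 × 2 = 180.3
  [9.25→9.5]: (79.8+77.5)/2 × 0.25 = 19.6625
  Sum = 1011.3875 ng/mL·hr

AUC = 1011 ng/mL·hr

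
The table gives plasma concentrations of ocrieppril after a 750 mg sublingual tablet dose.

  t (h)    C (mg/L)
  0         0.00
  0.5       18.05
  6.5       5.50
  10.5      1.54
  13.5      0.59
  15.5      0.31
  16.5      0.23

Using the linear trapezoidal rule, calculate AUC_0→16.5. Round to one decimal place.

AUC = 93.6 mg/L·h

Trapezoidal AUC_0→16.5:
  [0→0.5]: (0.00+18.05)/2 × 0.5 = 4.5125
  [0.5→6.5]: (18.05+5.50)/2 × 6 = 70.65
  [6.5→10.5]: (5.50+1.54)/2 × 4 = 14.08
  [10.5→13.5]: (1.54+0.59)/2 × 3 = 3.195
  [13.5→15.5]: (0.59+0.31)/2 × 2 = 0.9
  [15.5→16.5]: (0.31+0.23)/2 × 1 = 0.27
  Sum = 93.6075 mg/L·h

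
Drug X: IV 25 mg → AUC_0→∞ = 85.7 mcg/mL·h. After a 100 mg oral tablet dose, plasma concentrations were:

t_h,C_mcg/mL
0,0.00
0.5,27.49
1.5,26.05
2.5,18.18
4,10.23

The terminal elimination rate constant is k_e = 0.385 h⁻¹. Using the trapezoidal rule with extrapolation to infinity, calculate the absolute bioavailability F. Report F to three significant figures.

F = 0.302

Trapezoidal AUC_0→4 (oral tablet):
  [0→0.5]: (0.00+27.49)/2 × 0.5 = 6.8725
  [0.5→1.5]: (27.49+26.05)/2 × 1 = 26.77
  [1.5→2.5]: (26.05+18.18)/2 × 1 = 22.115
  [2.5→4]: (18.18+10.23)/2 × 1.5 = 21.3075
  Sum = 77.065 mcg/mL·h
Tail: C_last/k_e = 10.23/0.385 = 26.571
AUC_0→∞ (oral tablet) = 77.065 + 26.571 = 103.636 mcg/mL·h
F = (AUC_ev/D_ev)/(AUC_iv/D_iv) = (103.636/100)/(85.7/25) = 1.03636/3.428 = 0.3023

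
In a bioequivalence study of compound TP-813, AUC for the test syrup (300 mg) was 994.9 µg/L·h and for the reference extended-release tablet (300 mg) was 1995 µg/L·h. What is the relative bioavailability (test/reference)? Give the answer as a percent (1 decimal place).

F_rel = 49.9%

F_rel = (AUC_test/D_test) / (AUC_ref/D_ref)
      = (994.9/300) / (1995/300)
      = 3.31633 / 6.65 = 0.4987 = 49.87%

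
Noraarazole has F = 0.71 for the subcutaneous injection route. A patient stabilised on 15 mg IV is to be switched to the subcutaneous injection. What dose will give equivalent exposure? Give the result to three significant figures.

For equal systemic exposure: F × D_ev = D_iv
D_ev = D_iv / F = 15 / 0.71 = 21.1268 mg

D_subcutaneous = 21.1 mg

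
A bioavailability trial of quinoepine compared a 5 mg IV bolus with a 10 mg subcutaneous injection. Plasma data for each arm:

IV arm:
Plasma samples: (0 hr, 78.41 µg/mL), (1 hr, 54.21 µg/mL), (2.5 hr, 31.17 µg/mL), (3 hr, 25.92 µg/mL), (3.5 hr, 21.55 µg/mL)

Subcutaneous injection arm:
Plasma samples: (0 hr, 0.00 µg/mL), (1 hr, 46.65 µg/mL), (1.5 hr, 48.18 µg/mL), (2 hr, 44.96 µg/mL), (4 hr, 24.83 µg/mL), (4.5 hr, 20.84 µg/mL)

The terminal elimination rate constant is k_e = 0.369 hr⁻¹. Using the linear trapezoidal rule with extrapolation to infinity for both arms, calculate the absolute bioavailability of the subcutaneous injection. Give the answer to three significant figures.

Trapezoidal AUC_0→3.5 (IV):
  [0→1]: (78.41+54.21)/2 × 1 = 66.31
  [1→2.5]: (54.21+31.17)/2 × 1.5 = 64.035
  [2.5→3]: (31.17+25.92)/2 × 0.5 = 14.2725
  [3→3.5]: (25.92+21.55)/2 × 0.5 = 11.8675
  Sum = 156.485 µg/mL·hr
IV tail: 21.55/0.369 = 58.401; AUC_iv,0→∞ = 156.485 + 58.401 = 214.886 µg/mL·hr
Trapezoidal AUC_0→4.5 (subcutaneous injection):
  [0→1]: (0.00+46.65)/2 × 1 = 23.325
  [1→1.5]: (46.65+48.18)/2 × 0.5 = 23.7075
  [1.5→2]: (48.18+44.96)/2 × 0.5 = 23.285
  [2→4]: (44.96+24.83)/2 × 2 = 69.79
  [4→4.5]: (24.83+20.84)/2 × 0.5 = 11.4175
  Sum = 151.525 µg/mL·hr
subcutaneous injection tail: 20.84/0.369 = 56.477; AUC_ev,0→∞ = 151.525 + 56.477 = 208.002 µg/mL·hr
F = (AUC_ev/D_ev)/(AUC_iv/D_iv) = (208.002/10)/(214.886/5) = 20.8002/42.9772 = 0.4840

F = 0.484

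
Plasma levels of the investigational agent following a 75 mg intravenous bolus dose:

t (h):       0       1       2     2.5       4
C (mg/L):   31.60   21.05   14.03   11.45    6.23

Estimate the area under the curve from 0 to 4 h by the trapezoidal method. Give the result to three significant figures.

Trapezoidal AUC_0→4:
  [0→1]: (31.60+21.05)/2 × 1 = 26.325
  [1→2]: (21.05+14.03)/2 × 1 = 17.54
  [2→2.5]: (14.03+11.45)/2 × 0.5 = 6.37
  [2.5→4]: (11.45+6.23)/2 × 1.5 = 13.26
  Sum = 63.495 mg/L·h

AUC = 63.5 mg/L·h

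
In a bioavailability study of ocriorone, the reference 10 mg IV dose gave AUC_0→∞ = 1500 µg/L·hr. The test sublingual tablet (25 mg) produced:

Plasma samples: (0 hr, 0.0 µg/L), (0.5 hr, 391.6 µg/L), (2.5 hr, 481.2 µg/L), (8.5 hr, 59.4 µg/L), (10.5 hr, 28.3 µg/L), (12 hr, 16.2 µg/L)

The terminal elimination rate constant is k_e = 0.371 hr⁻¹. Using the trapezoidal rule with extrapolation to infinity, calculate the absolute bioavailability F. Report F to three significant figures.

Trapezoidal AUC_0→12 (sublingual tablet):
  [0→0.5]: (0.0+391.6)/2 × 0.5 = 97.9
  [0.5→2.5]: (391.6+481.2)/2 × 2 = 872.8
  [2.5→8.5]: (481.2+59.4)/2 × 6 = 1621.8
  [8.5→10.5]: (59.4+28.3)/2 × 2 = 87.7
  [10.5→12]: (28.3+16.2)/2 × 1.5 = 33.375
  Sum = 2713.575 µg/L·hr
Tail: C_last/k_e = 16.2/0.371 = 43.666
AUC_0→∞ (sublingual tablet) = 2713.575 + 43.666 = 2757.241 µg/L·hr
F = (AUC_ev/D_ev)/(AUC_iv/D_iv) = (2757.241/25)/(1500/10) = 110.28964/150 = 0.7353

F = 0.735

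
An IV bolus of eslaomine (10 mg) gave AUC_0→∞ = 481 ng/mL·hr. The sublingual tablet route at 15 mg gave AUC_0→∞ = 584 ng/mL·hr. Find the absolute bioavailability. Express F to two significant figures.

F = 0.81

F = (AUC_ev / D_ev) / (AUC_iv / D_iv)
  = (584/15) / (481/10)
  = 38.9333 / 48.1 = 0.8094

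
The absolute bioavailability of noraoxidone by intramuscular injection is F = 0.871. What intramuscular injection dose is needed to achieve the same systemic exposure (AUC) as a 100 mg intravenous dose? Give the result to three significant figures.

For equal systemic exposure: F × D_ev = D_iv
D_ev = D_iv / F = 100 / 0.871 = 114.811 mg

D_intramuscular = 115 mg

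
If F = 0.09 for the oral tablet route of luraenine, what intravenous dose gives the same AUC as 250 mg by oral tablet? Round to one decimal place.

Systemic exposure from an extravascular dose = F × D_ev, so the equivalent IV dose is F × D_ev.
D_iv = F × D_ev = 0.09 × 250 = 22.5 mg

D_iv = 22.5 mg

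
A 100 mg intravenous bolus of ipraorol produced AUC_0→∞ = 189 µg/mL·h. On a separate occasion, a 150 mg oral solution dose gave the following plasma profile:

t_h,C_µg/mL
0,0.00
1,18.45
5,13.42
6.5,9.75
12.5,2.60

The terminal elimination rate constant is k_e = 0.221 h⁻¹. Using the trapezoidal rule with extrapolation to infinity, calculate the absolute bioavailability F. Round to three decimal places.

Trapezoidal AUC_0→12.5 (oral solution):
  [0→1]: (0.00+18.45)/2 × 1 = 9.225
  [1→5]: (18.45+13.42)/2 × 4 = 63.74
  [5→6.5]: (13.42+9.75)/2 × 1.5 = 17.3775
  [6.5→12.5]: (9.75+2.60)/2 × 6 = 37.05
  Sum = 127.3925 µg/mL·h
Tail: C_last/k_e = 2.60/0.221 = 11.765
AUC_0→∞ (oral solution) = 127.3925 + 11.765 = 139.1575 µg/mL·h
F = (AUC_ev/D_ev)/(AUC_iv/D_iv) = (139.1575/150)/(189/100) = 0.927717/1.89 = 0.4909

F = 0.491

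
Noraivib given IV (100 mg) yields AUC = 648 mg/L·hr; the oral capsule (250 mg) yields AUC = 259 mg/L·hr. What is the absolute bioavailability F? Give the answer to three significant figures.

F = 0.160

F = (AUC_ev / D_ev) / (AUC_iv / D_iv)
  = (259/250) / (648/100)
  = 1.036 / 6.48 = 0.1599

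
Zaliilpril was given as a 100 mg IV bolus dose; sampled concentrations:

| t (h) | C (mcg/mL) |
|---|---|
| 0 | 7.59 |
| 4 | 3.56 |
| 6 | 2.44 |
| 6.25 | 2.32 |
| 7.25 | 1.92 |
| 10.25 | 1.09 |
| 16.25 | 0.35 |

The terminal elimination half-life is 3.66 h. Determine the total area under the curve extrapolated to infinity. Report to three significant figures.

Trapezoidal AUC_0→16.25:
  [0→4]: (7.59+3.56)/2 × 4 = 22.3
  [4→6]: (3.56+2.44)/2 × 2 = 6.0
  [6→6.25]: (2.44+2.32)/2 × 0.25 = 0.595
  [6.25→7.25]: (2.32+1.92)/2 × 1 = 2.12
  [7.25→10.25]: (1.92+1.09)/2 × 3 = 4.515
  [10.25→16.25]: (1.09+0.35)/2 × 6 = 4.32
  Sum = 39.85 mcg/mL·h
k_e = ln2 / t½ = 0.693147 / 3.66 = 0.1894 h^-1
Extrapolated tail: C_last / k_e = 0.35 / 0.1894 = 1.848
AUC_0→∞ = 39.85 + 1.848 = 41.698 mcg/mL·h

AUC = 41.7 mcg/mL·h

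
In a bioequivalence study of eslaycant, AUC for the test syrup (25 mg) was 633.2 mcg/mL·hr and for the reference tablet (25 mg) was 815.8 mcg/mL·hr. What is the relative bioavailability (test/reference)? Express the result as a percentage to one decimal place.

F_rel = 77.6%

F_rel = (AUC_test/D_test) / (AUC_ref/D_ref)
      = (633.2/25) / (815.8/25)
      = 25.328 / 32.632 = 0.7762 = 77.62%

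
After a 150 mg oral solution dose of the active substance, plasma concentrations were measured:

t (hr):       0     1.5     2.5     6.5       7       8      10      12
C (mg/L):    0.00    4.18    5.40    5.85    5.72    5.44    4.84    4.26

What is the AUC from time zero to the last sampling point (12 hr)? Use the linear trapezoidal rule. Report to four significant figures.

Trapezoidal AUC_0→12:
  [0→1.5]: (0.00+4.18)/2 × 1.5 = 3.135
  [1.5→2.5]: (4.18+5.40)/2 × 1 = 4.79
  [2.5→6.5]: (5.40+5.85)/2 × 4 = 22.5
  [6.5→7]: (5.85+5.72)/2 × 0.5 = 2.8925
  [7→8]: (5.72+5.44)/2 × 1 = 5.58
  [8→10]: (5.44+4.84)/2 × 2 = 10.28
  [10→12]: (4.84+4.26)/2 × 2 = 9.1
  Sum = 58.2775 mg/L·hr

AUC = 58.28 mg/L·hr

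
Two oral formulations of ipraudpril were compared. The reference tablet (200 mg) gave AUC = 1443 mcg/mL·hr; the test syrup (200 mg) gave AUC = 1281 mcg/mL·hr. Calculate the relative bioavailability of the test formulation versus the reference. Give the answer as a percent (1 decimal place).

F_rel = (AUC_test/D_test) / (AUC_ref/D_ref)
      = (1281/200) / (1443/200)
      = 6.405 / 7.215 = 0.8877 = 88.77%

F_rel = 88.8%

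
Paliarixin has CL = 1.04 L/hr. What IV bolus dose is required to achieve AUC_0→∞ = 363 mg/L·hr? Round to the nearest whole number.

Dose = 378 mg

Dose_iv = CL × AUC_0→∞
     = 1.04 × 363 = 377.52 mg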